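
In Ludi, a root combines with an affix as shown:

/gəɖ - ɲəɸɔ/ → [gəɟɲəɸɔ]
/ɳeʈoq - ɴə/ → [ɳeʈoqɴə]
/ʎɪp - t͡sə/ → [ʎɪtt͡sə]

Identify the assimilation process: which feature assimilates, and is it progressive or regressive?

regressive place assimilation

Comparing underlying and surface forms, /ɖ/ → [ɟ] is the alternation; the neighbouring /ɲ/ is constant.
/ɖ/ is retroflex while /ɲ/ is palatal; the output [ɟ] is palatal, matching the trigger — so the feature that spreads is place.
Manner and voice are unchanged, so the assimilation is partial, not total.
Checking the remaining alternation: /p/ → [t] before /t͡s/ (bilabial → alveolar, matching alveolar) — only place changes, and always toward the following segment.
Nothing changes in [ɳeʈoqɴə]: there the adjacent consonants already agree in place (/q/ and /ɴ/ are both uvular), so this form is consistent with the same rule.
The trigger is the following segment, so the direction is regressive (anticipatory).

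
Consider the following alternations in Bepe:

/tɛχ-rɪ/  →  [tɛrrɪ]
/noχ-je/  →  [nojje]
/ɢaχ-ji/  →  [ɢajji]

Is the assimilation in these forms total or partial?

total assimilation

The segment that alternates is /χ/, which surfaces as [r] when adjacent to /r/.
The output [r] is identical to the trigger /r/ — every feature (place, manner, voicing) has been copied — so this is total assimilation.
The other form behaves the same way: /χ/ → [j] before /j/ — in each case the output is a copy of the following consonant.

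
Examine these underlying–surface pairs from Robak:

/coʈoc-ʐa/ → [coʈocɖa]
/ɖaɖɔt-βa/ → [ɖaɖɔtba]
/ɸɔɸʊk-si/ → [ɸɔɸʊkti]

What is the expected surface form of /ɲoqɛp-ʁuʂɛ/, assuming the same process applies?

[ɲoqɛpɢuʂɛ]

The data show progressive manner assimilation: /ʐ/ → [ɖ] after /c/; /β/ → [b] after /t/; /s/ → [t] after /k/. In each pair only manner changes, matching the preceding consonant, while place and voice stay constant.
/ʁ/ is a voiced uvular fricative. The preceding trigger /p/ is a stop, so /ʁ/ must become a stop as well.
The voiced uvular stop is [ɢ], so /ʁ/ → [ɢ].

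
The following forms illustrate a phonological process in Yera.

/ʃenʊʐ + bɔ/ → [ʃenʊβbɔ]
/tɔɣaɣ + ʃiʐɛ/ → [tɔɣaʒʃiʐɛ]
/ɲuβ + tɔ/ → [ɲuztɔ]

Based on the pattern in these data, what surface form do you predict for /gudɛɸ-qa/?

The data show regressive place assimilation: /ʐ/ → [β] before /b/; /ɣ/ → [ʒ] before /ʃ/; /β/ → [z] before /t/. In each pair only place changes, matching the following consonant, while manner and voice stay constant.
The rule targets /ɸ/ (voiceless bilabial fricative), which sits before the trigger /q/ (uvular).
The voiceless uvular fricative is [χ], so /ɸ/ → [χ].

[gudɛχqa]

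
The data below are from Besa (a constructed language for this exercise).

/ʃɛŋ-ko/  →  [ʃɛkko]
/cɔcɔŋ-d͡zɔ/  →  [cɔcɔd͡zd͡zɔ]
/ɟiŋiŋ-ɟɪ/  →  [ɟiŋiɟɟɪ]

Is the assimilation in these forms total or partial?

Comparing underlying and surface forms, /ŋ/ → [k] is the alternation; the neighbouring /k/ is constant.
The output [k] is identical to the trigger /k/ — every feature (place, manner, voicing) has been copied — so this is total assimilation.
The remaining alternations confirm this: /ŋ/ → [d͡z] before /d͡z/; /ŋ/ → [ɟ] before /ɟ/ — in each case the output is a copy of the following consonant.

total assimilation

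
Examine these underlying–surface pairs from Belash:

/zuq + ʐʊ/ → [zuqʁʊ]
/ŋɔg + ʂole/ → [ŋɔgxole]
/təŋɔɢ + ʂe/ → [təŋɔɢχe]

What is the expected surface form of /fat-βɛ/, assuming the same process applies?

[fatzɛ]

The data show progressive place assimilation: /ʐ/ → [ʁ] after /q/; /ʂ/ → [x] after /g/; /ʂ/ → [χ] after /ɢ/. In each pair only place changes, matching the preceding consonant, while manner and voice stay constant.
/β/ is a voiced bilabial fricative. The preceding trigger /t/ is alveolar, so /β/ must become alveolar as well.
The voiced alveolar fricative is [z], so /β/ → [z].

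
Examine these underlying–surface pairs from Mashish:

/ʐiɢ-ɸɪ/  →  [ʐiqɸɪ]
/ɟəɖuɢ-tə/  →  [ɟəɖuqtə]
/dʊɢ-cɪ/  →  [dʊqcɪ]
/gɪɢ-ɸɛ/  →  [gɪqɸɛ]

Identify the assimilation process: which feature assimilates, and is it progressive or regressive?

regressive voicing assimilation

Underlying /ɢ/ is realised as [q] next to /ɸ/; /ɸ/ itself does not change.
/ɢ/ is voiced while /ɸ/ is voiceless; the output [q] is voiceless, matching the trigger — so the feature that spreads is voicing.
Place and manner are unchanged, so the assimilation is partial, not total.
Checking the remaining alternations: /ɢ/ → [q] before /t/ (voiced → voiceless, matching voiceless); /ɢ/ → [q] before /c/ (voiced → voiceless, matching voiceless) — only voicing changes, and always toward the following segment.
Since the segment that changes precedes the conditioning segment, the assimilation is regressive.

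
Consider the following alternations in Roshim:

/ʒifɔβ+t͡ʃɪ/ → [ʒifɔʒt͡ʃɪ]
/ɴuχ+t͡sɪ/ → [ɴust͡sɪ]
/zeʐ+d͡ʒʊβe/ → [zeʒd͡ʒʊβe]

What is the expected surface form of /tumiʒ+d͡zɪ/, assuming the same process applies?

[tumizd͡zɪ]

The data show regressive place assimilation: /β/ → [ʒ] before /t͡ʃ/; /χ/ → [s] before /t͡s/; /ʐ/ → [ʒ] before /d͡ʒ/. In each pair only place changes, matching the following consonant, while manner and voice stay constant.
/ʒ/ is a voiced postalveolar fricative. The following trigger /d͡z/ is alveolar, so /ʒ/ must become alveolar as well.
A voiced alveolar fricative is [z], so the surface segment is [z].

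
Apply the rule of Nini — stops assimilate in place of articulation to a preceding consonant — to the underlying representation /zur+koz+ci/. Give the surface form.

[zurtozti]

The rule targets /k/ (voiceless velar stop), which sits after the trigger /r/ (alveolar).
The voiceless alveolar stop is [t], so /k/ → [t].
At the second juncture, /c/ likewise becomes [t] adjacent to /z/.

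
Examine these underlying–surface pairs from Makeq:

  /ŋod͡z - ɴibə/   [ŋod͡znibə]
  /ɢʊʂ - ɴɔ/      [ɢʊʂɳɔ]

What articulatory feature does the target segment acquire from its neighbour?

place

Underlying /ɴ/ is realised as [n] next to /d͡z/; /d͡z/ itself does not change.
/ɴ/ is uvular while /d͡z/ is alveolar; the output [n] is alveolar, matching the trigger — so the feature that spreads is place.
The same holds elsewhere in the data: /ɴ/ → [ɳ] after /ʂ/ (uvular → retroflex, matching retroflex) — only place changes, and always toward the preceding segment.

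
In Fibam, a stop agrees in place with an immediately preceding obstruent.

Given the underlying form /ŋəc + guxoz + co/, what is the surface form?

[ŋəcɟuxozto]

/g/ is a voiced velar stop. The preceding trigger /c/ is palatal, so /g/ must become palatal as well.
Changing only its place to palatal gives [ɟ] — the voiced palatal stop.
The same rule applies at the second boundary: /c/ → [t] next to /z/.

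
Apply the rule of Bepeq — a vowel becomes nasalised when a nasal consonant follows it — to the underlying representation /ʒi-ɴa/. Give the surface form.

/i/ sits next to the nasal /ɴ/ and is therefore nasalised to [ĩ].

[ʒĩɴa]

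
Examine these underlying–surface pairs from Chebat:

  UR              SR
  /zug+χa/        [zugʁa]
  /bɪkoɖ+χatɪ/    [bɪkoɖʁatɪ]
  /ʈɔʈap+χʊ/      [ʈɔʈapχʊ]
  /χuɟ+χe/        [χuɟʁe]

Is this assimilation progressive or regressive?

progressive

Comparing underlying and surface forms, /χ/ → [ʁ] is the alternation; the neighbouring /g/ is constant.
/χ/ is voiceless while /g/ is voiced; the output [ʁ] is voiced, matching the trigger — so the feature that spreads is voicing.
Checking the remaining alternations: /χ/ → [ʁ] after /ɖ/ (voiceless → voiced, matching voiced); /χ/ → [ʁ] after /ɟ/ (voiceless → voiced, matching voiced) — only voicing changes, and always toward the preceding segment.
Nothing changes in [ʈɔʈapχʊ]: there the adjacent consonants already agree in voicing (/χ/ and /p/ are both voiceless), so this form is consistent with the same rule.
The trigger is the preceding segment, so the direction is progressive (perseverative).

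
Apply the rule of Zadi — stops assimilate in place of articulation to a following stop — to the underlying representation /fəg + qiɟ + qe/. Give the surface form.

The rule targets /g/ (voiced velar stop), which sits before the trigger /q/ (uvular).
The voiced uvular stop is [ɢ], so /g/ → [ɢ].
At the second juncture, /ɟ/ likewise becomes [ɢ] adjacent to /q/.

[fəɢqiɢqe]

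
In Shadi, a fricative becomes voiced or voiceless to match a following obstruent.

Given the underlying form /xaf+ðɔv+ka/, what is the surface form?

The rule targets /f/ (voiceless labiodental fricative), which sits before the trigger /ð/ (voiced).
A voiced labiodental fricative is [v], so the surface segment is [v].
At the second juncture, /v/ likewise becomes [f] adjacent to /k/.

[xavðɔfka]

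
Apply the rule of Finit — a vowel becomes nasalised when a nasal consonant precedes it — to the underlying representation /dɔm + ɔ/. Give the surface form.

/ɔ/ sits next to the nasal /m/ and is therefore nasalised to [ɔ̃].

[dɔmɔ̃]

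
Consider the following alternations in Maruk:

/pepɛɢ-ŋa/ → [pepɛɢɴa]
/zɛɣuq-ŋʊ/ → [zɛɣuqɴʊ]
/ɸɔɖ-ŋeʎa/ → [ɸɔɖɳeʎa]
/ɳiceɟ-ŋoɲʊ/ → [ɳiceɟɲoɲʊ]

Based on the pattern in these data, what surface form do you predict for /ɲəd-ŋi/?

[ɲədni]

The data show progressive place assimilation: /ŋ/ → [ɴ] after /ɢ/; /ŋ/ → [ɴ] after /q/; /ŋ/ → [ɳ] after /ɖ/; /ŋ/ → [ɲ] after /ɟ/. In each pair only place changes, matching the preceding consonant, while manner and voice stay constant.
/ŋ/ is a voiced velar nasal. The preceding trigger /d/ is alveolar, so /ŋ/ must become alveolar as well.
A voiced alveolar nasal is [n], so the surface segment is [n].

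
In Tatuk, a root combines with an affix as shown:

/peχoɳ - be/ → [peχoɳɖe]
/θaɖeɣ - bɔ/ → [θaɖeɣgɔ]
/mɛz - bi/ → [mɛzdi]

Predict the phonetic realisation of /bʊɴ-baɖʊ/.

The data show progressive place assimilation: /b/ → [ɖ] after /ɳ/; /b/ → [g] after /ɣ/; /b/ → [d] after /z/. In each pair only place changes, matching the preceding consonant, while manner and voice stay constant.
/b/ is a voiced bilabial stop. The preceding trigger /ɴ/ is uvular, so /b/ must become uvular as well.
A voiced uvular stop is [ɢ], so the surface segment is [ɢ].

[bʊɴɢaɖʊ]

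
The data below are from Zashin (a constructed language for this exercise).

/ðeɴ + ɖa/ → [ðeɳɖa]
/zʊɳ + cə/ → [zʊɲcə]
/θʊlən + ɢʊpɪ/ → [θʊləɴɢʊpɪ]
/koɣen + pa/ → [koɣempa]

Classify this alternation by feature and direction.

The segment that alternates is /ɴ/, which surfaces as [ɳ] when adjacent to /ɖ/.
/ɴ/ is uvular while /ɖ/ is retroflex; the output [ɳ] is retroflex, matching the trigger — so the feature that spreads is place.
Manner and voice are unchanged, so the assimilation is partial, not total.
The other alternating forms pattern the same way: /ɳ/ → [ɲ] before /c/ (retroflex → palatal, matching palatal); /n/ → [ɴ] before /ɢ/ (alveolar → uvular, matching uvular); /n/ → [m] before /p/ (alveolar → bilabial, matching bilabial) — only place changes, and always toward the following segment.
Since the segment that changes precedes the conditioning segment, the assimilation is regressive.

regressive place assimilation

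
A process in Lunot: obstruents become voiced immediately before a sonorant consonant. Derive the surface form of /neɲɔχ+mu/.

The rule targets /χ/ (voiceless uvular fricative), which sits before the trigger /m/ (voiced).
The voiced uvular fricative is [ʁ], so /χ/ → [ʁ].

[neɲɔʁmu]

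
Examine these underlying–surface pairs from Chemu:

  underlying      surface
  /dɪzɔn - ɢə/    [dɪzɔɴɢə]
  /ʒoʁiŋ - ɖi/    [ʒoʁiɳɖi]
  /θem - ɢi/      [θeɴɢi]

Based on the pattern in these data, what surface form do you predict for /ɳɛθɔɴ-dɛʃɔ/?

[ɳɛθɔndɛʃɔ]

The data show regressive place assimilation: /n/ → [ɴ] before /ɢ/; /ŋ/ → [ɳ] before /ɖ/; /m/ → [ɴ] before /ɢ/. In each pair only place changes, matching the following consonant, while manner and voice stay constant.
/ɴ/ is a voiced uvular nasal. The following trigger /d/ is alveolar, so /ɴ/ must become alveolar as well.
Changing only its place to alveolar gives [n] — the voiced alveolar nasal.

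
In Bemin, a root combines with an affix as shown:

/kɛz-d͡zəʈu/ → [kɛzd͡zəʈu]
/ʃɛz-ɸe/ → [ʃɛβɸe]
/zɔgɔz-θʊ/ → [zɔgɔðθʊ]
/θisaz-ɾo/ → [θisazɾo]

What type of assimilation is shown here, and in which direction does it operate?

The segment that alternates is /z/, which surfaces as [β] when adjacent to /ɸ/.
/z/ is alveolar while /ɸ/ is bilabial; the output [β] is bilabial, matching the trigger — so the feature that spreads is place.
Manner and voice are unchanged, so the assimilation is partial, not total.
The other alternating form patterns the same way: /z/ → [ð] before /θ/ (alveolar → dental, matching dental) — only place changes, and always toward the following segment.
Nothing changes in [kɛzd͡zəʈu], [θisazɾo]: there the adjacent consonants already agree in place (/z/ and /d͡z/ are both alveolar; /z/ and /ɾ/ are both alveolar), so these forms are consistent with the same rule.
Since the segment that changes precedes the conditioning segment, the assimilation is regressive.

regressive place assimilation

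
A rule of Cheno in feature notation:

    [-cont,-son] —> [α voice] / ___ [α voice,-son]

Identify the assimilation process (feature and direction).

The shared variable α links the value of [voice] on the target to the same value on the neighbouring segment, so voicing is the feature that assimilates.
Since the environment is written after the underscore, the trigger follows the target; the direction is regressive.

regressive voicing assimilation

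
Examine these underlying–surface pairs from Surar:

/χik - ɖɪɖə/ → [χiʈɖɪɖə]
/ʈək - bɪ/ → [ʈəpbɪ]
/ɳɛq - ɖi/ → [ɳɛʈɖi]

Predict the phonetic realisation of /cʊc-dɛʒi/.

[cʊtdɛʒi]

The data show regressive place assimilation: /k/ → [ʈ] before /ɖ/; /k/ → [p] before /b/; /q/ → [ʈ] before /ɖ/. In each pair only place changes, matching the following consonant, while manner and voice stay constant.
/c/ is a voiceless palatal stop. The following trigger /d/ is alveolar, so /c/ must become alveolar as well.
The voiceless alveolar stop is [t], so /c/ → [t].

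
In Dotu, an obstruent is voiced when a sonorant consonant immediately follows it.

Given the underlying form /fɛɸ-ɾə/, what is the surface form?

The rule targets /ɸ/ (voiceless bilabial fricative), which sits before the trigger /ɾ/ (voiced).
A voiced bilabial fricative is [β], so the surface segment is [β].

[fɛβɾə]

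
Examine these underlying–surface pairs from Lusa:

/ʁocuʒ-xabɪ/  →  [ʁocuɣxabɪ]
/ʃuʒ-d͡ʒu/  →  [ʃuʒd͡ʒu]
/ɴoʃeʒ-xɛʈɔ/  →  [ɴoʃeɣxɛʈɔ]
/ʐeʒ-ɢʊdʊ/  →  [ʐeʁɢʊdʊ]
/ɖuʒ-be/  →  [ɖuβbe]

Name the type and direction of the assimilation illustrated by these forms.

regressive place assimilation

Comparing underlying and surface forms, /ʒ/ → [ɣ] is the alternation; the neighbouring /x/ is constant.
The change postalveolar → velar matches the place of the following /x/, identifying this as place assimilation.
Manner and voice are unchanged, so the assimilation is partial, not total.
The other alternating forms pattern the same way: /ʒ/ → [ʁ] before /ɢ/ (postalveolar → uvular, matching uvular); /ʒ/ → [β] before /b/ (postalveolar → bilabial, matching bilabial) — only place changes, and always toward the following segment.
Nothing changes in [ʃuʒd͡ʒu]: there the adjacent consonants already agree in place (/ʒ/ and /d͡ʒ/ are both postalveolar), so this form is consistent with the same rule.
The trigger is the following segment, so the direction is regressive (anticipatory).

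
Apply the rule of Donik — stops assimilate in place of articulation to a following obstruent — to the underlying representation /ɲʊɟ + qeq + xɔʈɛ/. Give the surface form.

[ɲʊɢqekxɔʈɛ]

/ɟ/ is a voiced palatal stop. The following trigger /q/ is uvular, so /ɟ/ must become uvular as well.
Changing only its place to uvular gives [ɢ] — the voiced uvular stop.
The same rule applies at the second boundary: /q/ → [k] next to /x/.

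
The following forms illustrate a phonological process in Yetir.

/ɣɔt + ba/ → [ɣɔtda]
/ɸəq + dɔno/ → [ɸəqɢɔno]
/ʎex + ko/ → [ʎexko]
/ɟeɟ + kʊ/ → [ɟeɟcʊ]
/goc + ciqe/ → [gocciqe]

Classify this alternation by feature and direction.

Comparing underlying and surface forms, /b/ → [d] is the alternation; the neighbouring /t/ is constant.
/b/ is bilabial while /t/ is alveolar; the output [d] is alveolar, matching the trigger — so the feature that spreads is place.
Manner and voice are unchanged, so the assimilation is partial, not total.
The same holds elsewhere in the data: /d/ → [ɢ] after /q/ (alveolar → uvular, matching uvular); /k/ → [c] after /ɟ/ (velar → palatal, matching palatal) — only place changes, and always toward the preceding segment.
No alternation appears in [ʎexko], [gocciqe]: there the adjacent consonants already agree in place (/k/ and /x/ are both velar; /c/ and /c/ are both palatal), so these forms are consistent with the same rule.
The trigger is the preceding segment, so the direction is progressive (perseverative).

progressive place assimilation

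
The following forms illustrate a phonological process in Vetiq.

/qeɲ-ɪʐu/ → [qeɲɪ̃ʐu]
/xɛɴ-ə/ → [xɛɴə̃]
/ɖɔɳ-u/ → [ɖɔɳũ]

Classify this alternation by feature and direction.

progressive nasality assimilation (vowel nasalisation)

The vowel /ɪ/ surfaces as nasalised [ɪ̃] next to the preceding nasal /ɲ/ — it has acquired the [+nasal] feature of its neighbour.
The other forms show the same pattern: /ə/ → [ə̃] after /ɴ/; /u/ → [ũ] after /ɳ/ — each time a vowel is nasalised next to a preceding nasal.
Because the conditioning nasal is to the left of the vowel that changes, the process is progressive (perseverative).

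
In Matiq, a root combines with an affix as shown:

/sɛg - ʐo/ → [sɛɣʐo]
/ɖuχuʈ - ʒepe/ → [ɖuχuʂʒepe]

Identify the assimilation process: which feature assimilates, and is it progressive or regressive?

Comparing underlying and surface forms, /g/ → [ɣ] is the alternation; the neighbouring /ʐ/ is constant.
/g/ is a stop while /ʐ/ is a fricative; the output [ɣ] is a fricative, matching the trigger — so the feature that spreads is manner.
Place and voice are unchanged, so the assimilation is partial, not total.
The other alternating form patterns the same way: /ʈ/ → [ʂ] before /ʒ/ (stop → fricative, matching a fricative) — only manner changes, and always toward the following segment.
The trigger is the following segment, so the direction is regressive (anticipatory).

regressive manner assimilation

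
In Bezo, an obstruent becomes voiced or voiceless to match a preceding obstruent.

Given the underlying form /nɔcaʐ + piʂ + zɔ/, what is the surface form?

[nɔcaʐbiʂsɔ]

The rule targets /p/ (voiceless bilabial stop), which sits after the trigger /ʐ/ (voiced).
The voiced bilabial stop is [b], so /p/ → [b].
At the second juncture, /z/ likewise becomes [s] adjacent to /ʂ/.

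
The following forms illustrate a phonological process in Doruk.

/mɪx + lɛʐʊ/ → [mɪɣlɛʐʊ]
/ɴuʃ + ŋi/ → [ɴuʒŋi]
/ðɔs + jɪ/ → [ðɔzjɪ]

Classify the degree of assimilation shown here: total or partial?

partial assimilation

Comparing underlying and surface forms, /x/ → [ɣ] is the alternation; the neighbouring /l/ is constant.
/x/ is voiceless while /l/ is voiced; the output [ɣ] is voiced, matching the trigger — so the feature that spreads is voicing.
Place and manner are unchanged, so the assimilation is partial, not total.
The other alternating forms pattern the same way: /ʃ/ → [ʒ] before /ŋ/ (voiceless → voiced, matching voiced); /s/ → [z] before /j/ (voiceless → voiced, matching voiced) — only voicing changes, and always toward the following segment.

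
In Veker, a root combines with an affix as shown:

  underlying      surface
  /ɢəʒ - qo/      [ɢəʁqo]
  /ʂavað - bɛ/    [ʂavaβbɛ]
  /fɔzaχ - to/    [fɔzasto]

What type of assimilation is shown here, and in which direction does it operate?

Comparing underlying and surface forms, /ʒ/ → [ʁ] is the alternation; the neighbouring /q/ is constant.
/ʒ/ is postalveolar while /q/ is uvular; the output [ʁ] is uvular, matching the trigger — so the feature that spreads is place.
Manner and voice are unchanged, so the assimilation is partial, not total.
Checking the remaining alternations: /ð/ → [β] before /b/ (dental → bilabial, matching bilabial); /χ/ → [s] before /t/ (uvular → alveolar, matching alveolar) — only place changes, and always toward the following segment.
Since the segment that changes precedes the conditioning segment, the assimilation is regressive.

regressive place assimilation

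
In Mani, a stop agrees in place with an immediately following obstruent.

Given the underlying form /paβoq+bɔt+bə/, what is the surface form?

[paβopbɔpbə]

/q/ is a voiceless uvular stop. The following trigger /b/ is bilabial, so /q/ must become bilabial as well.
Changing only its place to bilabial gives [p] — the voiceless bilabial stop.
The same rule applies at the second boundary: /t/ → [p] next to /b/.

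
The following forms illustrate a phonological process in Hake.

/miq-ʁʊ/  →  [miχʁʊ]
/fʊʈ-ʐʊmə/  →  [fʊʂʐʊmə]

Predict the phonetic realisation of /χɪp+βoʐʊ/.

The data show regressive manner assimilation: /q/ → [χ] before /ʁ/; /ʈ/ → [ʂ] before /ʐ/. In each pair only manner changes, matching the following consonant, while place and voice stay constant.
/p/ is a voiceless bilabial stop. The following trigger /β/ is a fricative, so /p/ must become a fricative as well.
Changing only its manner to fricative gives [ɸ] — the voiceless bilabial fricative.

[χɪɸβoʐʊ]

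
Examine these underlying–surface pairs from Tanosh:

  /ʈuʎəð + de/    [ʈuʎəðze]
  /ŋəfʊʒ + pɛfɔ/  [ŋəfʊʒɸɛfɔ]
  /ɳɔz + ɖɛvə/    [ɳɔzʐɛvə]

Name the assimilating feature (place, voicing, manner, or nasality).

Comparing underlying and surface forms, /d/ → [z] is the alternation; the neighbouring /ð/ is constant.
/d/ is a stop while /ð/ is a fricative; the output [z] is a fricative, matching the trigger — so the feature that spreads is manner.
Checking the remaining alternations: /p/ → [ɸ] after /ʒ/ (stop → fricative, matching a fricative); /ɖ/ → [ʐ] after /z/ (stop → fricative, matching a fricative) — only manner changes, and always toward the preceding segment.

manner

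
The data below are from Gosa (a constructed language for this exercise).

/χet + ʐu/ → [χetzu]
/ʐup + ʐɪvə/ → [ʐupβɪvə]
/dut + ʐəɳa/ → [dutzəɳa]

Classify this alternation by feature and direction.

Underlying /ʐ/ is realised as [z] next to /t/; /t/ itself does not change.
/ʐ/ is retroflex while /t/ is alveolar; the output [z] is alveolar, matching the trigger — so the feature that spreads is place.
Manner and voice are unchanged, so the assimilation is partial, not total.
The same holds elsewhere in the data: /ʐ/ → [β] after /p/ (retroflex → bilabial, matching bilabial) — only place changes, and always toward the preceding segment.
The trigger is the preceding segment, so the direction is progressive (perseverative).

progressive place assimilation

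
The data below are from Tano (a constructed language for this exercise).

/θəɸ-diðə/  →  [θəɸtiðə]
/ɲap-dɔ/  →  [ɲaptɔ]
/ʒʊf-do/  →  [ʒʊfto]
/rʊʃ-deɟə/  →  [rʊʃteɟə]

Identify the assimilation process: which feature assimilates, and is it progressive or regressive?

Comparing underlying and surface forms, /d/ → [t] is the alternation; the neighbouring /ɸ/ is constant.
/d/ is voiced while /ɸ/ is voiceless; the output [t] is voiceless, matching the trigger — so the feature that spreads is voicing.
Place and manner are unchanged, so the assimilation is partial, not total.
The same holds elsewhere in the data: /d/ → [t] after /p/ (voiced → voiceless, matching voiceless); /d/ → [t] after /f/ (voiced → voiceless, matching voiceless); /d/ → [t] after /ʃ/ (voiced → voiceless, matching voiceless) — only voicing changes, and always toward the preceding segment.
Since the segment that changes follows the conditioning segment, the assimilation is progressive.

progressive voicing assimilation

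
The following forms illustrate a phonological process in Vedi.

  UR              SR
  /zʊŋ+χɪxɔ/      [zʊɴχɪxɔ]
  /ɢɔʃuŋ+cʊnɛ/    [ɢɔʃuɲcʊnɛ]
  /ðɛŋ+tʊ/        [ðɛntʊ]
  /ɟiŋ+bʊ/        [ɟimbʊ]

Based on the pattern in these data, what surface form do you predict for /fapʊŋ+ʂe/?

The data show regressive place assimilation: /ŋ/ → [ɴ] before /χ/; /ŋ/ → [ɲ] before /c/; /ŋ/ → [n] before /t/; /ŋ/ → [m] before /b/. In each pair only place changes, matching the following consonant, while manner and voice stay constant.
/ŋ/ is a voiced velar nasal. The following trigger /ʂ/ is retroflex, so /ŋ/ must become retroflex as well.
The voiced retroflex nasal is [ɳ], so /ŋ/ → [ɳ].

[fapʊɳʂe]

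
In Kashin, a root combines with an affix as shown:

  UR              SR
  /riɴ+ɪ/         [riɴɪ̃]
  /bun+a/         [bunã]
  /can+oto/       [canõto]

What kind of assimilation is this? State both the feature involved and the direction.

progressive nasality assimilation (vowel nasalisation)

The vowel /ɪ/ surfaces as nasalised [ɪ̃] next to the preceding nasal /ɴ/ — it has acquired the [+nasal] feature of its neighbour.
Likewise in the remaining data: /a/ → [ã] after /n/; /o/ → [õ] after /n/ — each time a vowel is nasalised next to a preceding nasal.
Because the conditioning nasal is to the left of the vowel that changes, the process is progressive (perseverative).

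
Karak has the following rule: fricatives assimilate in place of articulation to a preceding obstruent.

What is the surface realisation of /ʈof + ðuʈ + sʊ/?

/ð/ is a voiced dental fricative. The preceding trigger /f/ is labiodental, so /ð/ must become labiodental as well.
The voiced labiodental fricative is [v], so /ð/ → [v].
The same rule applies at the second boundary: /s/ → [ʂ] next to /ʈ/.

[ʈofvuʈʂʊ]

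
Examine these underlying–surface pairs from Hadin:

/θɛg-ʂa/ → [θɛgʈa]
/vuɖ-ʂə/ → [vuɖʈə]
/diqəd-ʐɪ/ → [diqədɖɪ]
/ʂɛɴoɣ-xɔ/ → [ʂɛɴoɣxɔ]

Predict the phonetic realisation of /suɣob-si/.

The data show progressive manner assimilation: /ʂ/ → [ʈ] after /g/; /ʂ/ → [ʈ] after /ɖ/; /ʐ/ → [ɖ] after /d/. In each pair only manner changes, matching the preceding consonant, while place and voice stay constant.
No alternation appears in [ʂɛɴoɣxɔ]: there the adjacent consonants already agree in manner (/x/ and /ɣ/ are both fricatives), so this form is consistent with the same rule.
/s/ is a voiceless alveolar fricative. The preceding trigger /b/ is a stop, so /s/ must become a stop as well.
The voiceless alveolar stop is [t], so /s/ → [t].

[suɣobti]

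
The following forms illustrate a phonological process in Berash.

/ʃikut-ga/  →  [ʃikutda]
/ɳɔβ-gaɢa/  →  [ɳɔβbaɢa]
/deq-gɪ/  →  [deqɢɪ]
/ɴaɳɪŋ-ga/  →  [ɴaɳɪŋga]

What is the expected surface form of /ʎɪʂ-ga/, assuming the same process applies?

The data show progressive place assimilation: /g/ → [d] after /t/; /g/ → [b] after /β/; /g/ → [ɢ] after /q/. In each pair only place changes, matching the preceding consonant, while manner and voice stay constant.
Nothing changes in [ɴaɳɪŋga]: there the adjacent consonants already agree in place (/g/ and /ŋ/ are both velar), so this form is consistent with the same rule.
/g/ is a voiced velar stop. The preceding trigger /ʂ/ is retroflex, so /g/ must become retroflex as well.
Changing only its place to retroflex gives [ɖ] — the voiced retroflex stop.

[ʎɪʂɖa]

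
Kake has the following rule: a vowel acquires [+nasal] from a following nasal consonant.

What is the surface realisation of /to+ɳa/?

The vowel /o/ is adjacent to the following nasal /ɳ/, so it acquires [+nasal] and surfaces as [õ].

[tõɳa]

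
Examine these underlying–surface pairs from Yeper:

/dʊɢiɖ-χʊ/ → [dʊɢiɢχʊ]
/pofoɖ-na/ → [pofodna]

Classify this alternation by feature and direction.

regressive place assimilation

Underlying /ɖ/ is realised as [ɢ] next to /χ/; /χ/ itself does not change.
/ɖ/ is retroflex while /χ/ is uvular; the output [ɢ] is uvular, matching the trigger — so the feature that spreads is place.
Manner and voice are unchanged, so the assimilation is partial, not total.
The other alternating form patterns the same way: /ɖ/ → [d] before /n/ (retroflex → alveolar, matching alveolar) — only place changes, and always toward the following segment.
The trigger is the following segment, so the direction is regressive (anticipatory).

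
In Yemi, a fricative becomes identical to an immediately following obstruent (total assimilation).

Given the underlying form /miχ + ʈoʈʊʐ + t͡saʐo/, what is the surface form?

/χ/ is the segment targeted by the rule; it sits immediately before /ʈ/, so it assimilates completely and surfaces as [ʈ].
The same rule applies at the second boundary: /ʐ/ → [t͡s] next to /t͡s/.

[miʈʈoʈʊt͡st͡saʐo]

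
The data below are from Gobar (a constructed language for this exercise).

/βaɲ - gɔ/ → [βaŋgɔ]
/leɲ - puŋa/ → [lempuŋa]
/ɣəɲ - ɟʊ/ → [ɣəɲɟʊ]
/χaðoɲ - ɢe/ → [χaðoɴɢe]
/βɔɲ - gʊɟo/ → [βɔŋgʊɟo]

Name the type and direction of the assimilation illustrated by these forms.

regressive place assimilation

Comparing underlying and surface forms, /ɲ/ → [ŋ] is the alternation; the neighbouring /g/ is constant.
The change palatal → velar matches the place of the following /g/, identifying this as place assimilation.
Manner and voice are unchanged, so the assimilation is partial, not total.
The same holds elsewhere in the data: /ɲ/ → [m] before /p/ (palatal → bilabial, matching bilabial); /ɲ/ → [ɴ] before /ɢ/ (palatal → uvular, matching uvular) — only place changes, and always toward the following segment.
Nothing changes in [ɣəɲɟʊ]: there the adjacent consonants already agree in place (/ɲ/ and /ɟ/ are both palatal), so this form is consistent with the same rule.
Since the segment that changes precedes the conditioning segment, the assimilation is regressive.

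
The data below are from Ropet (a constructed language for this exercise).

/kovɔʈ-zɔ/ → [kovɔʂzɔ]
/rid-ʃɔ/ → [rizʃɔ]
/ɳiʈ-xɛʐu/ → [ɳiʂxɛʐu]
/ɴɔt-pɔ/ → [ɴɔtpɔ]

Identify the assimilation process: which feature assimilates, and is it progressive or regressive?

regressive manner assimilation

Underlying /ʈ/ is realised as [ʂ] next to /z/; /z/ itself does not change.
/ʈ/ is a stop while /z/ is a fricative; the output [ʂ] is a fricative, matching the trigger — so the feature that spreads is manner.
Place and voice are unchanged, so the assimilation is partial, not total.
The other alternating forms pattern the same way: /d/ → [z] before /ʃ/ (stop → fricative, matching a fricative); /ʈ/ → [ʂ] before /x/ (stop → fricative, matching a fricative) — only manner changes, and always toward the following segment.
No alternation appears in [ɴɔtpɔ]: there the adjacent consonants already agree in manner (/t/ and /p/ are both stops), so this form is consistent with the same rule.
The trigger is the following segment, so the direction is regressive (anticipatory).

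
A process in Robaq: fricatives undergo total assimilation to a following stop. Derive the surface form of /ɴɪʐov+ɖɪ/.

/v/ is the segment targeted by the rule; it sits immediately before /ɖ/, so it assimilates completely and surfaces as [ɖ].

[ɴɪʐoɖɖɪ]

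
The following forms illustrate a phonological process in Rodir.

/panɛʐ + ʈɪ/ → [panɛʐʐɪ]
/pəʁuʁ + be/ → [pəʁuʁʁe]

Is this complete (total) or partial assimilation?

total assimilation

Comparing underlying and surface forms, /ʈ/ → [ʐ] is the alternation; the neighbouring /ʐ/ is constant.
The output [ʐ] is identical to the trigger /ʐ/ — every feature (place, manner, voicing) has been copied — so this is total assimilation.
The other form behaves the same way: /b/ → [ʁ] after /ʁ/ — in each case the output is a copy of the preceding consonant.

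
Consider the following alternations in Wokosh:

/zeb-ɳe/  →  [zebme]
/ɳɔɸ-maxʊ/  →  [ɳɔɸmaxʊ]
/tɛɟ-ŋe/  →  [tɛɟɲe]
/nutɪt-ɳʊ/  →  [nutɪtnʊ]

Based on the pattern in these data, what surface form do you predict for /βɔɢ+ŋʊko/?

The data show progressive place assimilation: /ɳ/ → [m] after /b/; /ŋ/ → [ɲ] after /ɟ/; /ɳ/ → [n] after /t/. In each pair only place changes, matching the preceding consonant, while manner and voice stay constant.
No alternation appears in [ɳɔɸmaxʊ]: there the adjacent consonants already agree in place (/m/ and /ɸ/ are both bilabial), so this form is consistent with the same rule.
The rule targets /ŋ/ (voiced velar nasal), which sits after the trigger /ɢ/ (uvular).
A voiced uvular nasal is [ɴ], so the surface segment is [ɴ].

[βɔɢɴʊko]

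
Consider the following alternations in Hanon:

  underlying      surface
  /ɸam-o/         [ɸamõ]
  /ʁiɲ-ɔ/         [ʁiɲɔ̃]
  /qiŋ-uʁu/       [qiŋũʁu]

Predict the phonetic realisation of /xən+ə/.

The data show progressive nasality assimilation (vowel nasalisation): /o/ → [õ] after /m/; /ɔ/ → [ɔ̃] after /ɲ/; /u/ → [ũ] after /ŋ/ — a vowel is nasalised by an immediately preceding nasal consonant.
The vowel /ə/ is adjacent to the preceding nasal /n/, so it acquires [+nasal] and surfaces as [ə̃].

[xənə̃]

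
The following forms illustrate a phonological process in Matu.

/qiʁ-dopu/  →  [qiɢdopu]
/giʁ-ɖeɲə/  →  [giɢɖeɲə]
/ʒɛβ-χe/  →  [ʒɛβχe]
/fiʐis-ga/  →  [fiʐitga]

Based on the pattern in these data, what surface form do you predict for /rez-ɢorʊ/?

[redɢorʊ]

The data show regressive manner assimilation: /ʁ/ → [ɢ] before /d/; /ʁ/ → [ɢ] before /ɖ/; /s/ → [t] before /g/. In each pair only manner changes, matching the following consonant, while place and voice stay constant.
Nothing changes in [ʒɛβχe]: there the adjacent consonants already agree in manner (/β/ and /χ/ are both fricatives), so this form is consistent with the same rule.
/z/ is a voiced alveolar fricative. The following trigger /ɢ/ is a stop, so /z/ must become a stop as well.
A voiced alveolar stop is [d], so the surface segment is [d].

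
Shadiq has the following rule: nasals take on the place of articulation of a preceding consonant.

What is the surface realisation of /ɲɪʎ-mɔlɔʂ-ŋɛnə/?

[ɲɪʎɲɔlɔʂɳɛnə]

/m/ is a voiced bilabial nasal. The preceding trigger /ʎ/ is palatal, so /m/ must become palatal as well.
A voiced palatal nasal is [ɲ], so the surface segment is [ɲ].
The same rule applies at the second boundary: /ŋ/ → [ɳ] next to /ʂ/.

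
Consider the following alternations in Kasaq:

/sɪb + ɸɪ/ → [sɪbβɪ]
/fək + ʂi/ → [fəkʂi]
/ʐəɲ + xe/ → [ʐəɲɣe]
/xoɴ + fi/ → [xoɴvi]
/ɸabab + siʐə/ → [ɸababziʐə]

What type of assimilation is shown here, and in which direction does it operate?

Underlying /ɸ/ is realised as [β] next to /b/; /b/ itself does not change.
The change voiceless → voiced matches the voicing of the preceding /b/, identifying this as voicing assimilation.
Place and manner are unchanged, so the assimilation is partial, not total.
The same holds elsewhere in the data: /x/ → [ɣ] after /ɲ/ (voiceless → voiced, matching voiced); /f/ → [v] after /ɴ/ (voiceless → voiced, matching voiced); /s/ → [z] after /b/ (voiceless → voiced, matching voiced) — only voicing changes, and always toward the preceding segment.
No alternation appears in [fəkʂi]: there the adjacent consonants already agree in voicing (/ʂ/ and /k/ are both voiceless), so this form is consistent with the same rule.
The trigger is the preceding segment, so the direction is progressive (perseverative).

progressive voicing assimilation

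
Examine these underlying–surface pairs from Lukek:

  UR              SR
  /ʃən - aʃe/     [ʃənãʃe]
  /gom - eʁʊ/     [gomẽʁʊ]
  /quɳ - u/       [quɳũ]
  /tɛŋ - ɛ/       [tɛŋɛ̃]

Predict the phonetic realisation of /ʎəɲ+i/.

[ʎəɲĩ]

The data show progressive nasality assimilation (vowel nasalisation): /a/ → [ã] after /n/; /e/ → [ẽ] after /m/; /u/ → [ũ] after /ɳ/; /ɛ/ → [ɛ̃] after /ŋ/ — a vowel is nasalised by an immediately preceding nasal consonant.
/i/ sits next to the nasal /ɲ/ and is therefore nasalised to [ĩ].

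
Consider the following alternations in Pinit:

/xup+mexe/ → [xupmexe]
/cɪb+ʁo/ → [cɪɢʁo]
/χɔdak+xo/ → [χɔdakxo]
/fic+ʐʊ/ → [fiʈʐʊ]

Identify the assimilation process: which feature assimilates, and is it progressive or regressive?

The segment that alternates is /b/, which surfaces as [ɢ] when adjacent to /ʁ/.
The change bilabial → uvular matches the place of the following /ʁ/, identifying this as place assimilation.
Manner and voice are unchanged, so the assimilation is partial, not total.
The same holds elsewhere in the data: /c/ → [ʈ] before /ʐ/ (palatal → retroflex, matching retroflex) — only place changes, and always toward the following segment.
No alternation appears in [xupmexe], [χɔdakxo]: there the adjacent consonants already agree in place (/p/ and /m/ are both bilabial; /k/ and /x/ are both velar), so these forms are consistent with the same rule.
Since the segment that changes precedes the conditioning segment, the assimilation is regressive.

regressive place assimilation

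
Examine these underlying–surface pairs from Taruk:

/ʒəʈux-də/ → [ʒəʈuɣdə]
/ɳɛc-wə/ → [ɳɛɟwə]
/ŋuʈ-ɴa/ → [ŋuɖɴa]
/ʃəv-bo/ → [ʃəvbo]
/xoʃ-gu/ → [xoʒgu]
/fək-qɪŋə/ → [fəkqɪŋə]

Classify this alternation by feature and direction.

The segment that alternates is /x/, which surfaces as [ɣ] when adjacent to /d/.
The change voiceless → voiced matches the voicing of the following /d/, identifying this as voicing assimilation.
Place and manner are unchanged, so the assimilation is partial, not total.
The other alternating forms pattern the same way: /c/ → [ɟ] before /w/ (voiceless → voiced, matching voiced); /ʈ/ → [ɖ] before /ɴ/ (voiceless → voiced, matching voiced); /ʃ/ → [ʒ] before /g/ (voiceless → voiced, matching voiced) — only voicing changes, and always toward the following segment.
No alternation appears in [ʃəvbo], [fəkqɪŋə]: there the adjacent consonants already agree in voicing (/v/ and /b/ are both voiced; /k/ and /q/ are both voiceless), so these forms are consistent with the same rule.
The trigger is the following segment, so the direction is regressive (anticipatory).

regressive voicing assimilation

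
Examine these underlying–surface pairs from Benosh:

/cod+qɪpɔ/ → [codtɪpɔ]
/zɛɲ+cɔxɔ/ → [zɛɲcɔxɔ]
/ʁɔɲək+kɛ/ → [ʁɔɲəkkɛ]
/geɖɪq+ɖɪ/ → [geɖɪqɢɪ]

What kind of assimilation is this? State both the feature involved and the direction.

progressive place assimilation

The segment that alternates is /q/, which surfaces as [t] when adjacent to /d/.
The change uvular → alveolar matches the place of the preceding /d/, identifying this as place assimilation.
Manner and voice are unchanged, so the assimilation is partial, not total.
Checking the remaining alternation: /ɖ/ → [ɢ] after /q/ (retroflex → uvular, matching uvular) — only place changes, and always toward the preceding segment.
Nothing changes in [zɛɲcɔxɔ], [ʁɔɲəkkɛ]: there the adjacent consonants already agree in place (/c/ and /ɲ/ are both palatal; /k/ and /k/ are both velar), so these forms are consistent with the same rule.
Since the segment that changes follows the conditioning segment, the assimilation is progressive.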